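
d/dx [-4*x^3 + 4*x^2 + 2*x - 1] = -12*x^2 + 8*x + 2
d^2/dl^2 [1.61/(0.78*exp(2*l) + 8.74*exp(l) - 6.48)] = (1.61*(1.56*exp(l) + 8.74)*(3.12*exp(l) + 17.48)*exp(l) - (5.0232*exp(l) + 14.0714)*(0.78*exp(2*l) + 8.74*exp(l) - 6.48))*exp(l)/(0.78*exp(2*l) + 8.74*exp(l) - 6.48)^3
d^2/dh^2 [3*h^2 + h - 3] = 6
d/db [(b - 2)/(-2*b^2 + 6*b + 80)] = (-b^2 + 3*b + (b - 2)*(2*b - 3) + 40)/(2*(-b^2 + 3*b + 40)^2)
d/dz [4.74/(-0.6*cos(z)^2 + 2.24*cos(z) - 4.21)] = (10.6176 - 5.688*cos(z))*sin(z)/(0.6*cos(z)^2 - 2.24*cos(z) + 4.21)^2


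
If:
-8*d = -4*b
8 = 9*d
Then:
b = 16/9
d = 8/9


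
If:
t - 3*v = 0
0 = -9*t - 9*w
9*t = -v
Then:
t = 0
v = 0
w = 0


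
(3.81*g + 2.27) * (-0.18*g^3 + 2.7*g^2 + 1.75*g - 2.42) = -0.6858*g^4 + 9.8784*g^3 + 12.7965*g^2 - 5.2477*g - 5.4934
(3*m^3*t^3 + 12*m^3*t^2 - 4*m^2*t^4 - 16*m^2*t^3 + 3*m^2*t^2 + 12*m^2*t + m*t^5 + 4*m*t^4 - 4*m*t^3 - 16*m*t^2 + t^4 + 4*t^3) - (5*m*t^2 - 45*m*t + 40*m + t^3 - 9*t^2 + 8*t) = 3*m^3*t^3 + 12*m^3*t^2 - 4*m^2*t^4 - 16*m^2*t^3 + 3*m^2*t^2 + 12*m^2*t + m*t^5 + 4*m*t^4 - 4*m*t^3 - 21*m*t^2 + 45*m*t - 40*m + t^4 + 3*t^3 + 9*t^2 - 8*t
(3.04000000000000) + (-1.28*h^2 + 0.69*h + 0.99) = -1.28*h^2 + 0.69*h + 4.03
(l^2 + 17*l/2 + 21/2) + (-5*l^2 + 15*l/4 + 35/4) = -4*l^2 + 49*l/4 + 77/4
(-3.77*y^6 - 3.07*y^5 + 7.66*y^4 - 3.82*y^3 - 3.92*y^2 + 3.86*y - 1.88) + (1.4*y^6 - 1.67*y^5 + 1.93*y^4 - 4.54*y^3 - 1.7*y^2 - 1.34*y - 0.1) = -2.37*y^6 - 4.74*y^5 + 9.59*y^4 - 8.36*y^3 - 5.62*y^2 + 2.52*y - 1.98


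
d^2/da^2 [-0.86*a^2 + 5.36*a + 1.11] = -1.72000000000000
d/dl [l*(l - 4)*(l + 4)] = 3*l^2 - 16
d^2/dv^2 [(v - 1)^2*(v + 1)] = 6*v - 2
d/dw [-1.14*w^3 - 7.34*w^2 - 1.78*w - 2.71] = -3.42*w^2 - 14.68*w - 1.78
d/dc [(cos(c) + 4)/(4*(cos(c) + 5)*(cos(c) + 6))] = (cos(c)^2 + 8*cos(c) + 14)*sin(c)/(4*(cos(c) + 5)^2*(cos(c) + 6)^2)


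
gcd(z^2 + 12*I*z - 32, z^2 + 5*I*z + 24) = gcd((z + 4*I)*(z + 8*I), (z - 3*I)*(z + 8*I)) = z + 8*I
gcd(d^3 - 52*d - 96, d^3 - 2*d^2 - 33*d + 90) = d + 6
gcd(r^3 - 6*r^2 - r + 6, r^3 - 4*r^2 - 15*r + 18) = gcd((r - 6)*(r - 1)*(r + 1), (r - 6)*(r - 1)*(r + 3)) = r^2 - 7*r + 6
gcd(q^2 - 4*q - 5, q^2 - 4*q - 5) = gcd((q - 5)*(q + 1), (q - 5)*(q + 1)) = q^2 - 4*q - 5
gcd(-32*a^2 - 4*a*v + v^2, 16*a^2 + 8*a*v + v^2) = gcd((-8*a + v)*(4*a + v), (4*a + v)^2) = 4*a + v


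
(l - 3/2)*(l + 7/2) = l^2 + 2*l - 21/4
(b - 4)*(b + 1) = b^2 - 3*b - 4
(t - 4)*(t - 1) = t^2 - 5*t + 4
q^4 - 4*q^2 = q^2*(q - 2)*(q + 2)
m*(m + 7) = m^2 + 7*m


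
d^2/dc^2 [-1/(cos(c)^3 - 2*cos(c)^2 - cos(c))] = ((sin(c)^2 + 2*cos(c))*(cos(c) + 16*cos(2*c) - 9*cos(3*c))*cos(c)/4 + 2*(-3*cos(c)^2 + 4*cos(c) + 1)^2*sin(c)^2)/((sin(c)^2 + 2*cos(c))^3*cos(c)^3)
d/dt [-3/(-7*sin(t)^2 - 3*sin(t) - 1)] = -3*(14*sin(t) + 3)*cos(t)/(7*sin(t)^2 + 3*sin(t) + 1)^2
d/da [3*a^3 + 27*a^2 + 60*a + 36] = 9*a^2 + 54*a + 60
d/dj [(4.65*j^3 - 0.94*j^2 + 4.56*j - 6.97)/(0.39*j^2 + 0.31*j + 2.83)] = (1.8135*j^4 + 2.883*j^3 + 37.4087*j^2 + 0.1162*j + 15.0655)/(0.1521*j^4 + 0.2418*j^3 + 2.3035*j^2 + 1.7546*j + 8.0089)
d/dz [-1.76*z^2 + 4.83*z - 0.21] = 4.83 - 3.52*z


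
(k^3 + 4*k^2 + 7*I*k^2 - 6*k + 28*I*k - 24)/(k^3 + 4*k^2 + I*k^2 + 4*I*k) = (k + 6*I)/k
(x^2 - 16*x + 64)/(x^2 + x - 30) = (x^2 - 16*x + 64)/(x^2 + x - 30)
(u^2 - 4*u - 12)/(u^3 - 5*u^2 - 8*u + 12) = 1/(u - 1)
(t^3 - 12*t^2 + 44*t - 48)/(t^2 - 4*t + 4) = (t^2 - 10*t + 24)/(t - 2)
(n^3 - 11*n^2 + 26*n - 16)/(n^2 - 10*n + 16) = n - 1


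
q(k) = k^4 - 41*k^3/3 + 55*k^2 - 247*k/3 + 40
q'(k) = 4*k^3 - 41*k^2 + 110*k - 247/3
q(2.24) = 3.11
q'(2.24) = 3.30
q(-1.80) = 456.60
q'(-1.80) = -436.50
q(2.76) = 2.42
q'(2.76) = -6.96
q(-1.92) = 511.15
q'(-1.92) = -472.99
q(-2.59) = 904.63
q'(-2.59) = -711.76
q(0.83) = 2.21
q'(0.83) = -16.99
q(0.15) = 28.84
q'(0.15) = -66.74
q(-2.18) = 645.04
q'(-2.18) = -558.42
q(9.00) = 352.00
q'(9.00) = 502.67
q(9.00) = 352.00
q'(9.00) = 502.67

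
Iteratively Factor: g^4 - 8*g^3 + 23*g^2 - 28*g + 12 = (g - 3)*(g^3 - 5*g^2 + 8*g - 4) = (g - 3)*(g - 1)*(g^2 - 4*g + 4) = (g - 3)*(g - 2)*(g - 1)*(g - 2)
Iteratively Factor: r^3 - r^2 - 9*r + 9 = (r - 1)*(r^2 - 9) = (r - 3)*(r - 1)*(r + 3)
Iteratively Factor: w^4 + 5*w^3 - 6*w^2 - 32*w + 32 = (w + 4)*(w^3 + w^2 - 10*w + 8) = (w - 2)*(w + 4)*(w^2 + 3*w - 4) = (w - 2)*(w + 4)^2*(w - 1)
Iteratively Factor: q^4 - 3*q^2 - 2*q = (q + 1)*(q^3 - q^2 - 2*q) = (q + 1)^2*(q^2 - 2*q) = q*(q + 1)^2*(q - 2)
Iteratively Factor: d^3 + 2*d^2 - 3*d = (d - 1)*(d^2 + 3*d) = (d - 1)*(d + 3)*(d)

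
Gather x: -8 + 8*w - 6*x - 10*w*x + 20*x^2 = 8*w + 20*x^2 + x*(-10*w - 6) - 8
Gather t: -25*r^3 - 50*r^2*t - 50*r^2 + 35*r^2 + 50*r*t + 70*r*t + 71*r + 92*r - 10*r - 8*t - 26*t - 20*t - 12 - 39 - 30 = -25*r^3 - 15*r^2 + 153*r + t*(-50*r^2 + 120*r - 54) - 81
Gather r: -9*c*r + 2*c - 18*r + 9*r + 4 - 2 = 2*c + r*(-9*c - 9) + 2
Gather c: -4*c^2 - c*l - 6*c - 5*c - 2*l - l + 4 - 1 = -4*c^2 + c*(-l - 11) - 3*l + 3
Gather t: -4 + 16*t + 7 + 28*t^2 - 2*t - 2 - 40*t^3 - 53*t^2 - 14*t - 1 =-40*t^3 - 25*t^2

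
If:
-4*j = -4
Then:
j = 1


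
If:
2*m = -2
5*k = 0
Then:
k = 0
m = -1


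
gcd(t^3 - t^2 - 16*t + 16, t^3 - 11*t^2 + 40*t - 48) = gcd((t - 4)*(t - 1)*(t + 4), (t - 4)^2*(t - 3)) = t - 4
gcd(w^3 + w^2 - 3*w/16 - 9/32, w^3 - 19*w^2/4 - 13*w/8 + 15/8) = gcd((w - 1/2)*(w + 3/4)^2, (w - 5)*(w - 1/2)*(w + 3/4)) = w^2 + w/4 - 3/8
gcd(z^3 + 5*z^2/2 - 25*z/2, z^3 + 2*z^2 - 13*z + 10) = z + 5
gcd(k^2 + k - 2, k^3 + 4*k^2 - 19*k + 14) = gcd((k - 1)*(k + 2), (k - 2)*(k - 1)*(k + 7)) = k - 1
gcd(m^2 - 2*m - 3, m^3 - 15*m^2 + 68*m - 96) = m - 3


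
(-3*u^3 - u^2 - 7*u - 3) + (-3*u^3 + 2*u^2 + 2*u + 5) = -6*u^3 + u^2 - 5*u + 2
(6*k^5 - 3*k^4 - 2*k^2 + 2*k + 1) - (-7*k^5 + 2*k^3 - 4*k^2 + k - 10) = 13*k^5 - 3*k^4 - 2*k^3 + 2*k^2 + k + 11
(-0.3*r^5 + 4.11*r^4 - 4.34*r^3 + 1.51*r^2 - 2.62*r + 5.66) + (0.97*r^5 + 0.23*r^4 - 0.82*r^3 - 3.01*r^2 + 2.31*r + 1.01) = 0.67*r^5 + 4.34*r^4 - 5.16*r^3 - 1.5*r^2 - 0.31*r + 6.67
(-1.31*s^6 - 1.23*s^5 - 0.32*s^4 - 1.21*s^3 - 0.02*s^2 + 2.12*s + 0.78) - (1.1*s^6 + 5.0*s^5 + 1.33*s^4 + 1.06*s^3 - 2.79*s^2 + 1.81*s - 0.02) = -2.41*s^6 - 6.23*s^5 - 1.65*s^4 - 2.27*s^3 + 2.77*s^2 + 0.31*s + 0.8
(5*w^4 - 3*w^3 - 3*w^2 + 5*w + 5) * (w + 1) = 5*w^5 + 2*w^4 - 6*w^3 + 2*w^2 + 10*w + 5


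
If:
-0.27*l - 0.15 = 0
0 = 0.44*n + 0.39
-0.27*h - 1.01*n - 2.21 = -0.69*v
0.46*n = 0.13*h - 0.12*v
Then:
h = -2.16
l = -0.56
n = -0.89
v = 1.06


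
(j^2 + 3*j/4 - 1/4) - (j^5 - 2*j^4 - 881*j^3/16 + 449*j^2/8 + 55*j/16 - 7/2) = -j^5 + 2*j^4 + 881*j^3/16 - 441*j^2/8 - 43*j/16 + 13/4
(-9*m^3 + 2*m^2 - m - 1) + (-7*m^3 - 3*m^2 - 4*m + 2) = -16*m^3 - m^2 - 5*m + 1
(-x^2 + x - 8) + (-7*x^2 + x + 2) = -8*x^2 + 2*x - 6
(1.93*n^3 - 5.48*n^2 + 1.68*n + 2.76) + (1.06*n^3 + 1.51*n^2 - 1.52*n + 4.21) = 2.99*n^3 - 3.97*n^2 + 0.16*n + 6.97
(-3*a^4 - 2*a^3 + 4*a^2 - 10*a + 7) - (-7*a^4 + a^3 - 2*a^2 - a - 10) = 4*a^4 - 3*a^3 + 6*a^2 - 9*a + 17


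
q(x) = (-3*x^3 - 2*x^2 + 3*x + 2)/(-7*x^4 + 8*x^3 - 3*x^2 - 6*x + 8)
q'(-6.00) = -0.00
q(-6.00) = -0.05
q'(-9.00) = 0.00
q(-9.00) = -0.04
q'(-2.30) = 0.00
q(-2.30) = -0.07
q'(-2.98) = -0.01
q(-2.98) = -0.07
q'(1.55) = -0.28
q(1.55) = 0.49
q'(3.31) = -0.08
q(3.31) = 0.20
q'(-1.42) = 0.05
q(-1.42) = -0.06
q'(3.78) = -0.06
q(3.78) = 0.17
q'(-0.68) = 0.24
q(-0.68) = -0.00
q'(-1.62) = 0.03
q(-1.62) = -0.06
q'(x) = (-9*x^2 - 4*x + 3)/(-7*x^4 + 8*x^3 - 3*x^2 - 6*x + 8) + (-3*x^3 - 2*x^2 + 3*x + 2)*(28*x^3 - 24*x^2 + 6*x + 6)/(-7*x^4 + 8*x^3 - 3*x^2 - 6*x + 8)^2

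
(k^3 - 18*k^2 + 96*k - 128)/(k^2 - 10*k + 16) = k - 8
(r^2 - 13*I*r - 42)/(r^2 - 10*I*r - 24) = (r - 7*I)/(r - 4*I)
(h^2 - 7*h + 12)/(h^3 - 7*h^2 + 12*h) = 1/h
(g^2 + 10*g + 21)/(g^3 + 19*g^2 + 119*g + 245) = (g + 3)/(g^2 + 12*g + 35)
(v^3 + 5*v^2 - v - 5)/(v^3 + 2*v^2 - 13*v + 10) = (v + 1)/(v - 2)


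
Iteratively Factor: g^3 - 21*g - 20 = (g + 4)*(g^2 - 4*g - 5) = (g - 5)*(g + 4)*(g + 1)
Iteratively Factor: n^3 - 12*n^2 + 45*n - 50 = (n - 2)*(n^2 - 10*n + 25) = (n - 5)*(n - 2)*(n - 5)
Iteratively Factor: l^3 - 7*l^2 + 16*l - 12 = (l - 2)*(l^2 - 5*l + 6) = (l - 3)*(l - 2)*(l - 2)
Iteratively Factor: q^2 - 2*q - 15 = (q + 3)*(q - 5)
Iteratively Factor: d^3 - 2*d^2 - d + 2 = (d - 1)*(d^2 - d - 2) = (d - 2)*(d - 1)*(d + 1)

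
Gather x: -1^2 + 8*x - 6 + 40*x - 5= 48*x - 12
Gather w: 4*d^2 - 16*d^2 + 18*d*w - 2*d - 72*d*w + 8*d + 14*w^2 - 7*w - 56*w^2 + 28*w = -12*d^2 + 6*d - 42*w^2 + w*(21 - 54*d)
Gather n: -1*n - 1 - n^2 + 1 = -n^2 - n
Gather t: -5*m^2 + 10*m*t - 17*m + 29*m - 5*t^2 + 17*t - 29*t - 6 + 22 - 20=-5*m^2 + 12*m - 5*t^2 + t*(10*m - 12) - 4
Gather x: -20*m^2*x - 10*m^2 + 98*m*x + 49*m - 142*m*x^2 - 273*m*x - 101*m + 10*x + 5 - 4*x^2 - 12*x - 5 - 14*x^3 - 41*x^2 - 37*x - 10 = -10*m^2 - 52*m - 14*x^3 + x^2*(-142*m - 45) + x*(-20*m^2 - 175*m - 39) - 10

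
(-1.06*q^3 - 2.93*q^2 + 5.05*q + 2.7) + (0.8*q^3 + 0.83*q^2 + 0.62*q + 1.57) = -0.26*q^3 - 2.1*q^2 + 5.67*q + 4.27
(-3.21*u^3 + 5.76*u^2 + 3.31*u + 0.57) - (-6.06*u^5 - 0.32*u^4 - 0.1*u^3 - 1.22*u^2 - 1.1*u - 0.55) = 6.06*u^5 + 0.32*u^4 - 3.11*u^3 + 6.98*u^2 + 4.41*u + 1.12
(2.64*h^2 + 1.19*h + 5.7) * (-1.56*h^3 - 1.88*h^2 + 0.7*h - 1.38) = -4.1184*h^5 - 6.8196*h^4 - 9.2812*h^3 - 13.5262*h^2 + 2.3478*h - 7.866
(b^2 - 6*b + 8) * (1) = b^2 - 6*b + 8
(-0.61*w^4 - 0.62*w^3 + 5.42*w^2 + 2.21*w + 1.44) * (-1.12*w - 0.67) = 0.6832*w^5 + 1.1031*w^4 - 5.655*w^3 - 6.1066*w^2 - 3.0935*w - 0.9648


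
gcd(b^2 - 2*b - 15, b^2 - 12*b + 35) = b - 5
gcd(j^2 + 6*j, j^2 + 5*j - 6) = j + 6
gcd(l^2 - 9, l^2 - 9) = l^2 - 9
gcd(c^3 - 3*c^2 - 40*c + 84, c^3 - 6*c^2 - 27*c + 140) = c - 7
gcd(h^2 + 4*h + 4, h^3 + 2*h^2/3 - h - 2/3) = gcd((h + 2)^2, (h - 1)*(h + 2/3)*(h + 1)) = 1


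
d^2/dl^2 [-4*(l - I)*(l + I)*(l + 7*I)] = -24*l - 56*I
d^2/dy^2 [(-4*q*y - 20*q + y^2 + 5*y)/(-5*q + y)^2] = 2*(-12*q*y - 60*q + 3*y^2 + 15*y + (5*q - y)^2 + 2*(5*q - y)*(-4*q + 2*y + 5))/(5*q - y)^4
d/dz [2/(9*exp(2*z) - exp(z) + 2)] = (2 - 36*exp(z))*exp(z)/(9*exp(2*z) - exp(z) + 2)^2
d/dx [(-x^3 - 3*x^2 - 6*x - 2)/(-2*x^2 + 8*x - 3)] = (2*x^4 - 16*x^3 - 27*x^2 + 10*x + 34)/(4*x^4 - 32*x^3 + 76*x^2 - 48*x + 9)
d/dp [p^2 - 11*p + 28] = 2*p - 11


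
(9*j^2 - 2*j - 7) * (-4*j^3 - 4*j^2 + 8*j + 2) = -36*j^5 - 28*j^4 + 108*j^3 + 30*j^2 - 60*j - 14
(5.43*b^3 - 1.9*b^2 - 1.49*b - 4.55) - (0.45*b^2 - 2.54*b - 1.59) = 5.43*b^3 - 2.35*b^2 + 1.05*b - 2.96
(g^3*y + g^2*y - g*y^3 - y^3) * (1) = g^3*y + g^2*y - g*y^3 - y^3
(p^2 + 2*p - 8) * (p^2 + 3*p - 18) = p^4 + 5*p^3 - 20*p^2 - 60*p + 144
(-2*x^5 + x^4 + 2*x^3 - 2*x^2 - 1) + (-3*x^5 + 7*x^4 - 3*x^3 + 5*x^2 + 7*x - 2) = -5*x^5 + 8*x^4 - x^3 + 3*x^2 + 7*x - 3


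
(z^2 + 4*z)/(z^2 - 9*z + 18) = z*(z + 4)/(z^2 - 9*z + 18)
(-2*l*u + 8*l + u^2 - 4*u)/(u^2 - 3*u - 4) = (-2*l + u)/(u + 1)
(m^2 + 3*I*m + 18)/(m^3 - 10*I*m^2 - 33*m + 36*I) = (m + 6*I)/(m^2 - 7*I*m - 12)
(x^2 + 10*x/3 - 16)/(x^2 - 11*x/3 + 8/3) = (x + 6)/(x - 1)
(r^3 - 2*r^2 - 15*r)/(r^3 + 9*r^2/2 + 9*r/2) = 2*(r - 5)/(2*r + 3)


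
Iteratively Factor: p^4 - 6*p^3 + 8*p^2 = (p - 2)*(p^3 - 4*p^2) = p*(p - 2)*(p^2 - 4*p) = p^2*(p - 2)*(p - 4)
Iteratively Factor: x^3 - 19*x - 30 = (x - 5)*(x^2 + 5*x + 6) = (x - 5)*(x + 3)*(x + 2)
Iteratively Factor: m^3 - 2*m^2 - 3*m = (m - 3)*(m^2 + m) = m*(m - 3)*(m + 1)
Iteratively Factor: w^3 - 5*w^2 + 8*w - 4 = (w - 2)*(w^2 - 3*w + 2) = (w - 2)*(w - 1)*(w - 2)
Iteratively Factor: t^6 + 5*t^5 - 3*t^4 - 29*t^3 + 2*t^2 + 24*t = (t - 2)*(t^5 + 7*t^4 + 11*t^3 - 7*t^2 - 12*t) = (t - 2)*(t + 1)*(t^4 + 6*t^3 + 5*t^2 - 12*t) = t*(t - 2)*(t + 1)*(t^3 + 6*t^2 + 5*t - 12) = t*(t - 2)*(t + 1)*(t + 4)*(t^2 + 2*t - 3) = t*(t - 2)*(t - 1)*(t + 1)*(t + 4)*(t + 3)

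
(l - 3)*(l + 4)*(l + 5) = l^3 + 6*l^2 - 7*l - 60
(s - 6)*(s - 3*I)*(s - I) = s^3 - 6*s^2 - 4*I*s^2 - 3*s + 24*I*s + 18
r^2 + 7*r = r*(r + 7)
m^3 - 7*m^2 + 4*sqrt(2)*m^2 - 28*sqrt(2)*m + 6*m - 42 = (m - 7)*(m + sqrt(2))*(m + 3*sqrt(2))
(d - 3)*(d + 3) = d^2 - 9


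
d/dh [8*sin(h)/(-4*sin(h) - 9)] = -72*cos(h)/(4*sin(h) + 9)^2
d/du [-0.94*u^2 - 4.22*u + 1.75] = -1.88*u - 4.22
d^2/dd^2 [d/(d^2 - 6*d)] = 2/(d^3 - 18*d^2 + 108*d - 216)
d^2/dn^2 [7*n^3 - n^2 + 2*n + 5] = 42*n - 2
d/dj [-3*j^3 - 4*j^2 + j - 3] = -9*j^2 - 8*j + 1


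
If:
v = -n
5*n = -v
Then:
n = 0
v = 0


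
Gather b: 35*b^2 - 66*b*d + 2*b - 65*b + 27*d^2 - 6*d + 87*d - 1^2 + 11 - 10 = 35*b^2 + b*(-66*d - 63) + 27*d^2 + 81*d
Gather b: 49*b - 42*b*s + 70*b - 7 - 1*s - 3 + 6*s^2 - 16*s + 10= b*(119 - 42*s) + 6*s^2 - 17*s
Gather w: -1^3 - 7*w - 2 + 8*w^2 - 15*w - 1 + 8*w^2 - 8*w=16*w^2 - 30*w - 4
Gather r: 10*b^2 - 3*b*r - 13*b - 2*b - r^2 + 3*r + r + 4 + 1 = 10*b^2 - 15*b - r^2 + r*(4 - 3*b) + 5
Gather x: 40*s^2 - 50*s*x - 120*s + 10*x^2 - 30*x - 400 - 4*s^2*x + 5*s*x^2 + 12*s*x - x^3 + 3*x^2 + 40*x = 40*s^2 - 120*s - x^3 + x^2*(5*s + 13) + x*(-4*s^2 - 38*s + 10) - 400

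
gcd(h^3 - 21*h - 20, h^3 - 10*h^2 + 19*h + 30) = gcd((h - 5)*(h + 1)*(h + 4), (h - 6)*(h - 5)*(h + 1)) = h^2 - 4*h - 5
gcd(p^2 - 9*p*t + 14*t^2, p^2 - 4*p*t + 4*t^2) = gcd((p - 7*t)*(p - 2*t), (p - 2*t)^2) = p - 2*t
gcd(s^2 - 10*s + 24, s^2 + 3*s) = 1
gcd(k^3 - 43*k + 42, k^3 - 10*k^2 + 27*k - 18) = k^2 - 7*k + 6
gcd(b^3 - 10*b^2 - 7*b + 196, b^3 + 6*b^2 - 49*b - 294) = b - 7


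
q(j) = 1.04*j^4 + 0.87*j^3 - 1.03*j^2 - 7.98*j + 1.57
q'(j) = 4.16*j^3 + 2.61*j^2 - 2.06*j - 7.98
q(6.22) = 1678.11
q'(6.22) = 1081.25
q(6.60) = 2127.53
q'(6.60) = 1288.10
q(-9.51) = 7742.62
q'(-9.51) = -3330.30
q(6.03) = 1481.75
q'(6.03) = 986.61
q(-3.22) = 99.34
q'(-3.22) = -113.17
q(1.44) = -4.99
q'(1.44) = 6.89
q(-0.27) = 3.64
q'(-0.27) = -7.32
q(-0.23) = 3.34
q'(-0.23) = -7.42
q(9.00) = 7303.99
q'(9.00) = 3217.53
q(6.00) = 1452.37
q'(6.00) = 972.18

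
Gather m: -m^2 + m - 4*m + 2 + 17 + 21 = -m^2 - 3*m + 40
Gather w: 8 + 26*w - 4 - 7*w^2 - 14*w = -7*w^2 + 12*w + 4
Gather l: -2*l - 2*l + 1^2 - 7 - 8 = -4*l - 14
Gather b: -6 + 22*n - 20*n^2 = -20*n^2 + 22*n - 6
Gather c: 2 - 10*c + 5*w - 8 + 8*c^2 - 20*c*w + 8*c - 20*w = 8*c^2 + c*(-20*w - 2) - 15*w - 6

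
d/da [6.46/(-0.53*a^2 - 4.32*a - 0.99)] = (6.8476*a + 27.9072)/(0.53*a^2 + 4.32*a + 0.99)^2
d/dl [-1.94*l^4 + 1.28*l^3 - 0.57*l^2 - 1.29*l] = -7.76*l^3 + 3.84*l^2 - 1.14*l - 1.29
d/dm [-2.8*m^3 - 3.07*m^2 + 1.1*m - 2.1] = -8.4*m^2 - 6.14*m + 1.1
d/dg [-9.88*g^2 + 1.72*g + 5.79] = 1.72 - 19.76*g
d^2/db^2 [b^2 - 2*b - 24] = 2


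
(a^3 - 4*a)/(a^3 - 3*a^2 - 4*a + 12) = a/(a - 3)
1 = 1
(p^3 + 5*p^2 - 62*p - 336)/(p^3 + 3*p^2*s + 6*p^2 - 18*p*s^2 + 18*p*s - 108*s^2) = (p^2 - p - 56)/(p^2 + 3*p*s - 18*s^2)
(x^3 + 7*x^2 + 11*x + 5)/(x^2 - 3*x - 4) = (x^2 + 6*x + 5)/(x - 4)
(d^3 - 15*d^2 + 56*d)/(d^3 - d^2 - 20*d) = (-d^2 + 15*d - 56)/(-d^2 + d + 20)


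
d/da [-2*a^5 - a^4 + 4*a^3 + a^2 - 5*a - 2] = -10*a^4 - 4*a^3 + 12*a^2 + 2*a - 5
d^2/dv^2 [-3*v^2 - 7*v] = -6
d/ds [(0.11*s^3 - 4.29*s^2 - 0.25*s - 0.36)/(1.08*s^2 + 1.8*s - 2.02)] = (0.1188*s^4 + 0.395999999999999*s^3 - 8.1186*s^2 + 18.1092*s + 1.153)/(1.1664*s^4 + 3.888*s^3 - 1.1232*s^2 - 7.272*s + 4.0804)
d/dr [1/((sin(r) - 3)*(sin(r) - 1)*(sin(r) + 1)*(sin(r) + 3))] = 4*(4*sin(r)/cos(r)^3 + tan(r))/((sin(r) - 3)^2*(sin(r) + 3)^2)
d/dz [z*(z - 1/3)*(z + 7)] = 3*z^2 + 40*z/3 - 7/3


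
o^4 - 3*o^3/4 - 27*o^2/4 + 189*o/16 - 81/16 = (o - 3/2)^2*(o - 3/4)*(o + 3)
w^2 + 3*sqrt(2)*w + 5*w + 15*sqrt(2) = (w + 5)*(w + 3*sqrt(2))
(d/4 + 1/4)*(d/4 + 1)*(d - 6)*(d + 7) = d^4/16 + 3*d^3/8 - 33*d^2/16 - 103*d/8 - 21/2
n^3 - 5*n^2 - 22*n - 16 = (n - 8)*(n + 1)*(n + 2)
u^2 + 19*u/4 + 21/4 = (u + 7/4)*(u + 3)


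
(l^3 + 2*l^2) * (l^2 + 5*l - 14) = l^5 + 7*l^4 - 4*l^3 - 28*l^2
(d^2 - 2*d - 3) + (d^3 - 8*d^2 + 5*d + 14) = d^3 - 7*d^2 + 3*d + 11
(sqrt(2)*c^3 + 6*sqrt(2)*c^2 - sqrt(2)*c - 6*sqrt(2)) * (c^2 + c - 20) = sqrt(2)*c^5 + 7*sqrt(2)*c^4 - 15*sqrt(2)*c^3 - 127*sqrt(2)*c^2 + 14*sqrt(2)*c + 120*sqrt(2)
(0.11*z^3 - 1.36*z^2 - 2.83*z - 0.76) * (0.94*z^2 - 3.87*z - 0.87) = 0.1034*z^5 - 1.7041*z^4 + 2.5073*z^3 + 11.4209*z^2 + 5.4033*z + 0.6612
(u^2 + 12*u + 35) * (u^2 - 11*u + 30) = u^4 + u^3 - 67*u^2 - 25*u + 1050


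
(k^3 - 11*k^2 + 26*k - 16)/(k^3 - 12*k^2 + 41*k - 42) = (k^2 - 9*k + 8)/(k^2 - 10*k + 21)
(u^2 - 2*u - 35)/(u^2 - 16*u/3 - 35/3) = 3*(u + 5)/(3*u + 5)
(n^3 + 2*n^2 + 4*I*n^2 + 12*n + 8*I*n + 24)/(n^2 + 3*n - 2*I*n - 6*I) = (n^2 + n*(2 + 6*I) + 12*I)/(n + 3)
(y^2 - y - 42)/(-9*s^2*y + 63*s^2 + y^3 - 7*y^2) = (y + 6)/(-9*s^2 + y^2)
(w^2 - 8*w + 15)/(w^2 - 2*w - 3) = (w - 5)/(w + 1)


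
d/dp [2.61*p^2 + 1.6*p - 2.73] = 5.22*p + 1.6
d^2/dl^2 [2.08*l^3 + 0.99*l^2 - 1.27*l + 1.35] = 12.48*l + 1.98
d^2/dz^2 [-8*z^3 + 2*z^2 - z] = 4 - 48*z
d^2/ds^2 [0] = 0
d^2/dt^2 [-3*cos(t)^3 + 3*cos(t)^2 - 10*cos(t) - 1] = 49*cos(t)/4 - 6*cos(2*t) + 27*cos(3*t)/4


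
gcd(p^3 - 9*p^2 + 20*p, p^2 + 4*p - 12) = 1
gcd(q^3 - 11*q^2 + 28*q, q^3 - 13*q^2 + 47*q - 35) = q - 7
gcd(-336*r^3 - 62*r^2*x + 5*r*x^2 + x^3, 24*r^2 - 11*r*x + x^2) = -8*r + x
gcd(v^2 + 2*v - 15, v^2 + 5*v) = v + 5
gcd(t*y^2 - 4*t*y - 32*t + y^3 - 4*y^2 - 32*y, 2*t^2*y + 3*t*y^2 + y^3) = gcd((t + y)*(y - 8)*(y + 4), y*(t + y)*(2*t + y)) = t + y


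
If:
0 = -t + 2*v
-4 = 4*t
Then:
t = -1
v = -1/2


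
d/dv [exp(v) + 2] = exp(v)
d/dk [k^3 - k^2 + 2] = k*(3*k - 2)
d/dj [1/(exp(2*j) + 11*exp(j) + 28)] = (-2*exp(j) - 11)*exp(j)/(exp(2*j) + 11*exp(j) + 28)^2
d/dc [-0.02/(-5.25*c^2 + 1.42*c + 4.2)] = (0.0284 - 0.21*c)/(-5.25*c^2 + 1.42*c + 4.2)^2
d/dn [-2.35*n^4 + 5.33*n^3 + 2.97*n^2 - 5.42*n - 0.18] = -9.4*n^3 + 15.99*n^2 + 5.94*n - 5.42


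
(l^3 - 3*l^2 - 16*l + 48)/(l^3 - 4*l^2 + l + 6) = (l^2 - 16)/(l^2 - l - 2)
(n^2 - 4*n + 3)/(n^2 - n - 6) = (n - 1)/(n + 2)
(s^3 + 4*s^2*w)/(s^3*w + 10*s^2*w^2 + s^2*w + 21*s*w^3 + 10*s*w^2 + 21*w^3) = s^2*(s + 4*w)/(w*(s^3 + 10*s^2*w + s^2 + 21*s*w^2 + 10*s*w + 21*w^2))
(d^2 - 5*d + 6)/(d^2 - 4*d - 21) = (-d^2 + 5*d - 6)/(-d^2 + 4*d + 21)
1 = 1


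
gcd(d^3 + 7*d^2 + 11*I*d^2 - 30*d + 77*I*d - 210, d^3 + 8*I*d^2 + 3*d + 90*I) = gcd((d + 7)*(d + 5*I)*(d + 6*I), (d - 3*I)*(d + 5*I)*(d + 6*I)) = d^2 + 11*I*d - 30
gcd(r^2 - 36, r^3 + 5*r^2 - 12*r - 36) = r + 6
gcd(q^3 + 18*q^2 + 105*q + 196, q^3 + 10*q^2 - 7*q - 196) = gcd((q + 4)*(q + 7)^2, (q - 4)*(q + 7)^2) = q^2 + 14*q + 49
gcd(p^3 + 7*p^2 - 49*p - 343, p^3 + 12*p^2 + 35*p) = p + 7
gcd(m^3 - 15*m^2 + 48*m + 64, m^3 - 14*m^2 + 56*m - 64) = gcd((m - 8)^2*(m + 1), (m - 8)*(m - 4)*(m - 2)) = m - 8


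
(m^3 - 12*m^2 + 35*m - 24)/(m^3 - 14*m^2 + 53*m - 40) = (m - 3)/(m - 5)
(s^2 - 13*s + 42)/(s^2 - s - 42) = (s - 6)/(s + 6)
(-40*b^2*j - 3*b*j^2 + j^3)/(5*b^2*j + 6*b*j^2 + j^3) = (-8*b + j)/(b + j)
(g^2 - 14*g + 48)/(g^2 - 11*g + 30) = (g - 8)/(g - 5)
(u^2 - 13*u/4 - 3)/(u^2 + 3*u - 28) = (u + 3/4)/(u + 7)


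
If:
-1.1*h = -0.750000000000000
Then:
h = 0.68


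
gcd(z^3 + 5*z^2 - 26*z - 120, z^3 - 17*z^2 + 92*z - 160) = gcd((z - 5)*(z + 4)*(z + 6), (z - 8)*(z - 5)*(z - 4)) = z - 5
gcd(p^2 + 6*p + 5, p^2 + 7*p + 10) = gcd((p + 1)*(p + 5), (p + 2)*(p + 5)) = p + 5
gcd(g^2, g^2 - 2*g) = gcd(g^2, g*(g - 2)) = g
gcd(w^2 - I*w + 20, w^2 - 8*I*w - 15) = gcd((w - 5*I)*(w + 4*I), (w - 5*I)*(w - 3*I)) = w - 5*I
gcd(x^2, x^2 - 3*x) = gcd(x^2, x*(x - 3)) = x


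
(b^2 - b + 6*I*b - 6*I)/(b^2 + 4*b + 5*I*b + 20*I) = (b^2 + b*(-1 + 6*I) - 6*I)/(b^2 + b*(4 + 5*I) + 20*I)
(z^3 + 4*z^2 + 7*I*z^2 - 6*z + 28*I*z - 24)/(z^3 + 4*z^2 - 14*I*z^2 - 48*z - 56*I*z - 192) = (z^2 + 7*I*z - 6)/(z^2 - 14*I*z - 48)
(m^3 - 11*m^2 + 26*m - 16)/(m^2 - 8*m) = m - 3 + 2/m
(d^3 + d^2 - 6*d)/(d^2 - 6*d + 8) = d*(d + 3)/(d - 4)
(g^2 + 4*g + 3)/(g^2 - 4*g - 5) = (g + 3)/(g - 5)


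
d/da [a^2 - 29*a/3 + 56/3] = 2*a - 29/3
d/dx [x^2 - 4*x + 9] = 2*x - 4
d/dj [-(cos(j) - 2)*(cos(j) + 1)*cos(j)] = (3*cos(j)^2 - 2*cos(j) - 2)*sin(j)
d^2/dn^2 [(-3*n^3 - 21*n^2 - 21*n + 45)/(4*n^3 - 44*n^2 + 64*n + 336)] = 27*(-2*n^6 + 3*n^5 + 129*n^4 - 39*n^3 - 1527*n^2 - 5808*n - 2476)/(2*(n^9 - 33*n^8 + 411*n^7 - 2135*n^6 + 1032*n^5 + 30108*n^4 - 63440*n^3 - 168336*n^2 + 338688*n + 592704))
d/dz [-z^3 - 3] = -3*z^2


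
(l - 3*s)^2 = l^2 - 6*l*s + 9*s^2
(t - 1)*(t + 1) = t^2 - 1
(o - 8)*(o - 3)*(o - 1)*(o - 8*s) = o^4 - 8*o^3*s - 12*o^3 + 96*o^2*s + 35*o^2 - 280*o*s - 24*o + 192*s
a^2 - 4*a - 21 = (a - 7)*(a + 3)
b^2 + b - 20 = (b - 4)*(b + 5)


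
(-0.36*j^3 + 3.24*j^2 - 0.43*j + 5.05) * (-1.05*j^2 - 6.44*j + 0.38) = 0.378*j^5 - 1.0836*j^4 - 20.5509*j^3 - 1.3021*j^2 - 32.6854*j + 1.919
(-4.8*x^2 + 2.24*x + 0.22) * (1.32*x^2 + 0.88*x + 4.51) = -6.336*x^4 - 1.2672*x^3 - 19.3864*x^2 + 10.296*x + 0.9922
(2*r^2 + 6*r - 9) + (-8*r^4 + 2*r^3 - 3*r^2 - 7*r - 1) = -8*r^4 + 2*r^3 - r^2 - r - 10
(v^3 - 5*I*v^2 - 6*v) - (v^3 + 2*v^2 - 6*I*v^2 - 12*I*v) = -2*v^2 + I*v^2 - 6*v + 12*I*v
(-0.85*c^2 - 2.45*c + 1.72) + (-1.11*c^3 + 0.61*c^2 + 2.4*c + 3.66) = -1.11*c^3 - 0.24*c^2 - 0.0500000000000003*c + 5.38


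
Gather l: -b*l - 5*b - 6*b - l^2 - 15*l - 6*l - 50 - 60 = -11*b - l^2 + l*(-b - 21) - 110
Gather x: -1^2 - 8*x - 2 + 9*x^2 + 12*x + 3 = 9*x^2 + 4*x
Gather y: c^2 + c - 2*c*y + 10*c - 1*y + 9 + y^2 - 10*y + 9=c^2 + 11*c + y^2 + y*(-2*c - 11) + 18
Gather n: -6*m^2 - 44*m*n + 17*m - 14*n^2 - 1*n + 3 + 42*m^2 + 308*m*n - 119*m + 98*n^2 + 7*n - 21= 36*m^2 - 102*m + 84*n^2 + n*(264*m + 6) - 18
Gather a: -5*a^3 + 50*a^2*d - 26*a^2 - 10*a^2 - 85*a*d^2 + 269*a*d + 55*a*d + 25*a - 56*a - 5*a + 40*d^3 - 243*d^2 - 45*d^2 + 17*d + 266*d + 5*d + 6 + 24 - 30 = -5*a^3 + a^2*(50*d - 36) + a*(-85*d^2 + 324*d - 36) + 40*d^3 - 288*d^2 + 288*d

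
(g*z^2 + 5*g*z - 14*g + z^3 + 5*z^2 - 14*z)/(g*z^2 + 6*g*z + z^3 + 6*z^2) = (z^2 + 5*z - 14)/(z*(z + 6))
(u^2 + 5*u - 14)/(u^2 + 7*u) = (u - 2)/u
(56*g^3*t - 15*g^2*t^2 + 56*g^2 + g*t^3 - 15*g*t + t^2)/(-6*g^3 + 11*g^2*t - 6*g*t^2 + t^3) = (-56*g^3*t + 15*g^2*t^2 - 56*g^2 - g*t^3 + 15*g*t - t^2)/(6*g^3 - 11*g^2*t + 6*g*t^2 - t^3)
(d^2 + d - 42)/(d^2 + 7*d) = (d - 6)/d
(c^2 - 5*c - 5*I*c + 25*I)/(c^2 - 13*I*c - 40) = (c - 5)/(c - 8*I)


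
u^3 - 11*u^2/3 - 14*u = u*(u - 6)*(u + 7/3)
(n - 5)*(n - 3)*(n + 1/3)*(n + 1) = n^4 - 20*n^3/3 + 14*n^2/3 + 52*n/3 + 5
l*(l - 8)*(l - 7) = l^3 - 15*l^2 + 56*l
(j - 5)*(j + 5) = j^2 - 25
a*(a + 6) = a^2 + 6*a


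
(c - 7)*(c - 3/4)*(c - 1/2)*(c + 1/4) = c^4 - 8*c^3 + 113*c^2/16 - 11*c/32 - 21/32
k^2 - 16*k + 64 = (k - 8)^2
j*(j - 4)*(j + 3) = j^3 - j^2 - 12*j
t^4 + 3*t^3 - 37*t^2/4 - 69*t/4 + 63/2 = (t - 2)*(t - 3/2)*(t + 3)*(t + 7/2)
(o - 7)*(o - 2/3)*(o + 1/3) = o^3 - 22*o^2/3 + 19*o/9 + 14/9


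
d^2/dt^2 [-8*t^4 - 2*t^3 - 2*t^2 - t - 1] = -96*t^2 - 12*t - 4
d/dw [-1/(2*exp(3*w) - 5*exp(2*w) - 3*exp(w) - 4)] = (6*exp(2*w) - 10*exp(w) - 3)*exp(w)/(-2*exp(3*w) + 5*exp(2*w) + 3*exp(w) + 4)^2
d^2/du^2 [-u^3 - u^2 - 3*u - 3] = -6*u - 2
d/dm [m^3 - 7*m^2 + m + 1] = 3*m^2 - 14*m + 1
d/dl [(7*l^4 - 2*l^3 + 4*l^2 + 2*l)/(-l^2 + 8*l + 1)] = 2*(-7*l^5 + 85*l^4 - 2*l^3 + 14*l^2 + 4*l + 1)/(l^4 - 16*l^3 + 62*l^2 + 16*l + 1)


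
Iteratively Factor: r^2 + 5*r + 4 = (r + 4)*(r + 1)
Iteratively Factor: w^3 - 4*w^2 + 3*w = (w - 1)*(w^2 - 3*w) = w*(w - 1)*(w - 3)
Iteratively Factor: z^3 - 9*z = (z + 3)*(z^2 - 3*z) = z*(z + 3)*(z - 3)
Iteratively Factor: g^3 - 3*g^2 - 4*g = (g + 1)*(g^2 - 4*g) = (g - 4)*(g + 1)*(g)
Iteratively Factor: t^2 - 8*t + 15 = (t - 5)*(t - 3)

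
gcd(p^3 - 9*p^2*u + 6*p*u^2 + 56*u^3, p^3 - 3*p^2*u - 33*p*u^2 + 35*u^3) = p - 7*u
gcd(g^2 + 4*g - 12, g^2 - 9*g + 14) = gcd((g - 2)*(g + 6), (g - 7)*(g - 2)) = g - 2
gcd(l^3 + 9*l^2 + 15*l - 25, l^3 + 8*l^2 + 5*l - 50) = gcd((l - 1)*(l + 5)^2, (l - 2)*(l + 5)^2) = l^2 + 10*l + 25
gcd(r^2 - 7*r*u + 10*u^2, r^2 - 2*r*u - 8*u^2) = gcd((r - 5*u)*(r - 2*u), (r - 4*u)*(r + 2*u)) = 1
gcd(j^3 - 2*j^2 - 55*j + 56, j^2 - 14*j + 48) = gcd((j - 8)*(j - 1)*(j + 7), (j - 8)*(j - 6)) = j - 8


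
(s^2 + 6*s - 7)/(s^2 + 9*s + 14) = (s - 1)/(s + 2)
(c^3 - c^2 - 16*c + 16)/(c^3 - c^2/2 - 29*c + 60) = 2*(c^2 + 3*c - 4)/(2*c^2 + 7*c - 30)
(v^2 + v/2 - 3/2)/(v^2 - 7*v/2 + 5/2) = (2*v + 3)/(2*v - 5)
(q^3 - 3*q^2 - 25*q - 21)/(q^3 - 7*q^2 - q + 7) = (q + 3)/(q - 1)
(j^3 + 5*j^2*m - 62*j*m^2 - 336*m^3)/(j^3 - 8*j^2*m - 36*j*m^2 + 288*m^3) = (j + 7*m)/(j - 6*m)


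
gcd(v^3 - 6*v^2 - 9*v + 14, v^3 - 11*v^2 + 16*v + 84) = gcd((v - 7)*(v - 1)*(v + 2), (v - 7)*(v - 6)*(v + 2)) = v^2 - 5*v - 14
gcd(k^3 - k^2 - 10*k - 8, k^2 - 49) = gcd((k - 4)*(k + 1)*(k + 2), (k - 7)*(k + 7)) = 1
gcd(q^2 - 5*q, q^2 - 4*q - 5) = q - 5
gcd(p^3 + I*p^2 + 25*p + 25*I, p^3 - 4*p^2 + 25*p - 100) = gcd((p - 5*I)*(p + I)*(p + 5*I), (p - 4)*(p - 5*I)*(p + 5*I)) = p^2 + 25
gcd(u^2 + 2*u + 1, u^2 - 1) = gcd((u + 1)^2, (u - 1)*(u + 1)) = u + 1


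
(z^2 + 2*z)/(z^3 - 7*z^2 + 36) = z/(z^2 - 9*z + 18)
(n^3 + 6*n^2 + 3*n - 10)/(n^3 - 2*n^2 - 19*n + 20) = (n^2 + 7*n + 10)/(n^2 - n - 20)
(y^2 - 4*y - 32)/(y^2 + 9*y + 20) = (y - 8)/(y + 5)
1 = 1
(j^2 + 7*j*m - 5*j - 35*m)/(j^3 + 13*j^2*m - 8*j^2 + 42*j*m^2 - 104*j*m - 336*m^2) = (j - 5)/(j^2 + 6*j*m - 8*j - 48*m)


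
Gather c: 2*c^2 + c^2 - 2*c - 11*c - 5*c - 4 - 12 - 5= 3*c^2 - 18*c - 21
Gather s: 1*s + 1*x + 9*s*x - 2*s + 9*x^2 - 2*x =s*(9*x - 1) + 9*x^2 - x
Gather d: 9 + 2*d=2*d + 9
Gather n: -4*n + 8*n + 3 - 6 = 4*n - 3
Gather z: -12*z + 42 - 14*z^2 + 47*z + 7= -14*z^2 + 35*z + 49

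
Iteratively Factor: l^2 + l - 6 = (l + 3)*(l - 2)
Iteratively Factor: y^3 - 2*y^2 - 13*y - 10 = (y + 1)*(y^2 - 3*y - 10) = (y - 5)*(y + 1)*(y + 2)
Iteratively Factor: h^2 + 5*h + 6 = (h + 3)*(h + 2)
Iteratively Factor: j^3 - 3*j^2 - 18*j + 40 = (j - 5)*(j^2 + 2*j - 8) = (j - 5)*(j - 2)*(j + 4)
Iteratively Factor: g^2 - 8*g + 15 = (g - 5)*(g - 3)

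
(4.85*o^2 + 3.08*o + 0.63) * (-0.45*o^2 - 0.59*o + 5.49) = -2.1825*o^4 - 4.2475*o^3 + 24.5258*o^2 + 16.5375*o + 3.4587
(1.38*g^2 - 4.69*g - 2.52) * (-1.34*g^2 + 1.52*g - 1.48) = -1.8492*g^4 + 8.3822*g^3 - 5.7944*g^2 + 3.1108*g + 3.7296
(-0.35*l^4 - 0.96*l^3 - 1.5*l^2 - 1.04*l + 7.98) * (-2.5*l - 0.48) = 0.875*l^5 + 2.568*l^4 + 4.2108*l^3 + 3.32*l^2 - 19.4508*l - 3.8304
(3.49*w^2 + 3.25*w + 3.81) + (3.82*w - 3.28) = 3.49*w^2 + 7.07*w + 0.53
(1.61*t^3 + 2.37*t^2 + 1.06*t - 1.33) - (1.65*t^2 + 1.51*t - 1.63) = 1.61*t^3 + 0.72*t^2 - 0.45*t + 0.3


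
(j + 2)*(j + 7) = j^2 + 9*j + 14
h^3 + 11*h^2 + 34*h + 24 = (h + 1)*(h + 4)*(h + 6)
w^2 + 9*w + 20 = (w + 4)*(w + 5)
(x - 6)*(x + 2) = x^2 - 4*x - 12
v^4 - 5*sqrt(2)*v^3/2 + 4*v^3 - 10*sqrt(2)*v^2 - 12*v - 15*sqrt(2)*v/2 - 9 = (v + 1)*(v + 3)*(v - 3*sqrt(2))*(v + sqrt(2)/2)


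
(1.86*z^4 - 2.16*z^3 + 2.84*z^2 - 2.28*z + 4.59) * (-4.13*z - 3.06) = -7.6818*z^5 + 3.2292*z^4 - 5.1196*z^3 + 0.725999999999999*z^2 - 11.9799*z - 14.0454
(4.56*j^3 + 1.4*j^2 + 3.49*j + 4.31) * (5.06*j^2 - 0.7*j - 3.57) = 23.0736*j^5 + 3.892*j^4 + 0.400199999999999*j^3 + 14.3676*j^2 - 15.4763*j - 15.3867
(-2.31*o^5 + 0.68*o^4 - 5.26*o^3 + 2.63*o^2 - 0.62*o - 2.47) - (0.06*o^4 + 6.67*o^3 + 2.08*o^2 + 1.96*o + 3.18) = -2.31*o^5 + 0.62*o^4 - 11.93*o^3 + 0.55*o^2 - 2.58*o - 5.65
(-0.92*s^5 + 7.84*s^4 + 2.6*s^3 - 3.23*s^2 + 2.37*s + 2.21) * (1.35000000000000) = -1.242*s^5 + 10.584*s^4 + 3.51*s^3 - 4.3605*s^2 + 3.1995*s + 2.9835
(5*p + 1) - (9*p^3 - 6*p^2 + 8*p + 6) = -9*p^3 + 6*p^2 - 3*p - 5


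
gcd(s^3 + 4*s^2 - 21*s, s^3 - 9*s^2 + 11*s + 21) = s - 3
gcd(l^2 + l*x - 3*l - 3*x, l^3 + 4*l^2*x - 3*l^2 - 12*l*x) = l - 3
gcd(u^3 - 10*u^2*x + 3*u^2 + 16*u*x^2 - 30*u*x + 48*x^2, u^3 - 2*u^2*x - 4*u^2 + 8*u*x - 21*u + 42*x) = -u^2 + 2*u*x - 3*u + 6*x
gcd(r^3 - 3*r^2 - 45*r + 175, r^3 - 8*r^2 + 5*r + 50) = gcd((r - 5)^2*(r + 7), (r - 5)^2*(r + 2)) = r^2 - 10*r + 25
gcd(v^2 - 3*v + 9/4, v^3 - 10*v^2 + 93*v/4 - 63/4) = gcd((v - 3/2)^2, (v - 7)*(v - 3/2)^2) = v^2 - 3*v + 9/4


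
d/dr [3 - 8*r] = -8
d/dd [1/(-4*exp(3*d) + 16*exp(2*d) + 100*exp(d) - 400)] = (3*exp(2*d) - 8*exp(d) - 25)*exp(d)/(4*(exp(3*d) - 4*exp(2*d) - 25*exp(d) + 100)^2)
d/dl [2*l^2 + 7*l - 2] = 4*l + 7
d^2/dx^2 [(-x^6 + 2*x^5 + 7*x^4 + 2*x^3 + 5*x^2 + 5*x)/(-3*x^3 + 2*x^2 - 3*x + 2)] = 2*(27*x^10 - 66*x^9 + 141*x^8 - 222*x^7 + 256*x^6 - 405*x^5 + 120*x^4 + 31*x^3 - 252*x^2 + 36*x - 50)/(27*x^9 - 54*x^8 + 117*x^7 - 170*x^6 + 189*x^5 - 186*x^4 + 135*x^3 - 78*x^2 + 36*x - 8)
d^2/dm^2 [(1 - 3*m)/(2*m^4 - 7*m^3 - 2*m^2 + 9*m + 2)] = 2*(-72*m^7 + 376*m^6 - 615*m^5 + 294*m^4 + 67*m^3 - 453*m^2 - 48*m + 139)/(8*m^12 - 84*m^11 + 270*m^10 - 67*m^9 - 1002*m^8 + 855*m^7 + 1480*m^6 - 1209*m^5 - 1194*m^4 + 429*m^3 + 462*m^2 + 108*m + 8)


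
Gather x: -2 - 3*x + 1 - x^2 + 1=-x^2 - 3*x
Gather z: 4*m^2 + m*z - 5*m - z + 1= 4*m^2 - 5*m + z*(m - 1) + 1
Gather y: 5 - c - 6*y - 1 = -c - 6*y + 4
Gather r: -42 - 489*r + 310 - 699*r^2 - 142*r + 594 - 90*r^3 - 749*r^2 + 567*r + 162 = -90*r^3 - 1448*r^2 - 64*r + 1024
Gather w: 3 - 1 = 2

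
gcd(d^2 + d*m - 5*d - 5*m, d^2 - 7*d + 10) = d - 5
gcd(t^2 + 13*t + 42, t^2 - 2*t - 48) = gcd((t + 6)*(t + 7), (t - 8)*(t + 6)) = t + 6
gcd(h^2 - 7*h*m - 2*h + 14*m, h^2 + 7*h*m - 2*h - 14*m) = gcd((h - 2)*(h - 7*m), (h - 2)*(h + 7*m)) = h - 2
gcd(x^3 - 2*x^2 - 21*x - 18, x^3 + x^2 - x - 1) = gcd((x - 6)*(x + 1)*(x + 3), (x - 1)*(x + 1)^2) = x + 1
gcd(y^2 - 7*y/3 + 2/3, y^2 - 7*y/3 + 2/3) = y^2 - 7*y/3 + 2/3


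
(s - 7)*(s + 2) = s^2 - 5*s - 14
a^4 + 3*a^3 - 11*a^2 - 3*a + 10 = (a - 2)*(a - 1)*(a + 1)*(a + 5)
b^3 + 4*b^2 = b^2*(b + 4)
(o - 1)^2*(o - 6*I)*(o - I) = o^4 - 2*o^3 - 7*I*o^3 - 5*o^2 + 14*I*o^2 + 12*o - 7*I*o - 6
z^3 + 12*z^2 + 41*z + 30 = (z + 1)*(z + 5)*(z + 6)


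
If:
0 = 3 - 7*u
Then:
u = 3/7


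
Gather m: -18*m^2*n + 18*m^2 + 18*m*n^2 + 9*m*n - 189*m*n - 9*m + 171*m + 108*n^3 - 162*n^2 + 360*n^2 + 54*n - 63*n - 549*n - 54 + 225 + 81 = m^2*(18 - 18*n) + m*(18*n^2 - 180*n + 162) + 108*n^3 + 198*n^2 - 558*n + 252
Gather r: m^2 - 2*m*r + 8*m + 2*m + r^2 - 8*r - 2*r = m^2 + 10*m + r^2 + r*(-2*m - 10)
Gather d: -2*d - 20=-2*d - 20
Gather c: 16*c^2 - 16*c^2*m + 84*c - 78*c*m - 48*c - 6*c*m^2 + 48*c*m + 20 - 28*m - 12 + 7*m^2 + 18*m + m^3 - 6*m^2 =c^2*(16 - 16*m) + c*(-6*m^2 - 30*m + 36) + m^3 + m^2 - 10*m + 8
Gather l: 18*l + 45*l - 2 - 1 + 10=63*l + 7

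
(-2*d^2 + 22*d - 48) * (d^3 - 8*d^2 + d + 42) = -2*d^5 + 38*d^4 - 226*d^3 + 322*d^2 + 876*d - 2016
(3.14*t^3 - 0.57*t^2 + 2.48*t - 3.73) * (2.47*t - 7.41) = 7.7558*t^4 - 24.6753*t^3 + 10.3493*t^2 - 27.5899*t + 27.6393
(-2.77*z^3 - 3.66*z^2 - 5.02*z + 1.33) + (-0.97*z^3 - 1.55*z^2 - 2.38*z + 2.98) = -3.74*z^3 - 5.21*z^2 - 7.4*z + 4.31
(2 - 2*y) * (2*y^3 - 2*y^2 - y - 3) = -4*y^4 + 8*y^3 - 2*y^2 + 4*y - 6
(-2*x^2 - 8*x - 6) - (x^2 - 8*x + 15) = -3*x^2 - 21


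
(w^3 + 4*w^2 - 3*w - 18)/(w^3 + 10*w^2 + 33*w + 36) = (w - 2)/(w + 4)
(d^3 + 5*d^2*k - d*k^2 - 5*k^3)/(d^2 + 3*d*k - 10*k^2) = (d^2 - k^2)/(d - 2*k)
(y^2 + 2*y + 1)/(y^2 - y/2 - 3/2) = 2*(y + 1)/(2*y - 3)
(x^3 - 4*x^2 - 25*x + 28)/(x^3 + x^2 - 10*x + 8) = (x - 7)/(x - 2)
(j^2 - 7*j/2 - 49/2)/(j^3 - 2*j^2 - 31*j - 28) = (j + 7/2)/(j^2 + 5*j + 4)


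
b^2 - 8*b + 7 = (b - 7)*(b - 1)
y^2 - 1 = (y - 1)*(y + 1)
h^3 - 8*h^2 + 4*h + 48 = (h - 6)*(h - 4)*(h + 2)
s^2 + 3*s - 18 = (s - 3)*(s + 6)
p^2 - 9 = (p - 3)*(p + 3)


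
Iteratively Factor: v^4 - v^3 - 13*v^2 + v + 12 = (v - 4)*(v^3 + 3*v^2 - v - 3) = (v - 4)*(v + 1)*(v^2 + 2*v - 3) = (v - 4)*(v - 1)*(v + 1)*(v + 3)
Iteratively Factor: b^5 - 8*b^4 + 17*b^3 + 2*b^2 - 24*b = (b)*(b^4 - 8*b^3 + 17*b^2 + 2*b - 24) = b*(b + 1)*(b^3 - 9*b^2 + 26*b - 24) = b*(b - 3)*(b + 1)*(b^2 - 6*b + 8) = b*(b - 4)*(b - 3)*(b + 1)*(b - 2)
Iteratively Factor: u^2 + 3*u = (u)*(u + 3)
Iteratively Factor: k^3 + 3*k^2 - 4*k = (k)*(k^2 + 3*k - 4) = k*(k + 4)*(k - 1)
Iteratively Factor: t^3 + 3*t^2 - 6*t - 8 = (t + 4)*(t^2 - t - 2) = (t + 1)*(t + 4)*(t - 2)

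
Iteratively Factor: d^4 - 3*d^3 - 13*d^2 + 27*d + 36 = (d + 3)*(d^3 - 6*d^2 + 5*d + 12) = (d - 3)*(d + 3)*(d^2 - 3*d - 4) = (d - 4)*(d - 3)*(d + 3)*(d + 1)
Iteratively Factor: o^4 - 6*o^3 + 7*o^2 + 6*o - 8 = (o - 4)*(o^3 - 2*o^2 - o + 2) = (o - 4)*(o - 1)*(o^2 - o - 2) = (o - 4)*(o - 1)*(o + 1)*(o - 2)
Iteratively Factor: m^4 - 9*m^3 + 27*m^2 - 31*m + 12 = (m - 1)*(m^3 - 8*m^2 + 19*m - 12) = (m - 3)*(m - 1)*(m^2 - 5*m + 4) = (m - 4)*(m - 3)*(m - 1)*(m - 1)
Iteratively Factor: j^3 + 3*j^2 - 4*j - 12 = (j - 2)*(j^2 + 5*j + 6) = (j - 2)*(j + 2)*(j + 3)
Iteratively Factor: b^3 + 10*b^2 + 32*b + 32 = (b + 4)*(b^2 + 6*b + 8) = (b + 4)^2*(b + 2)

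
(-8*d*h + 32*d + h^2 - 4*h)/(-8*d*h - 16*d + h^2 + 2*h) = (h - 4)/(h + 2)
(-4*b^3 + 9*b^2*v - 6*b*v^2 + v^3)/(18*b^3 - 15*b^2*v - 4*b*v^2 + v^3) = (4*b^2 - 5*b*v + v^2)/(-18*b^2 - 3*b*v + v^2)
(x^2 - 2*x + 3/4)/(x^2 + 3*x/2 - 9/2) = (x - 1/2)/(x + 3)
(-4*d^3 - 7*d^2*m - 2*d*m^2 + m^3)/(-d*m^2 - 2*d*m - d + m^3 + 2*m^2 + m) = (4*d^3 + 7*d^2*m + 2*d*m^2 - m^3)/(d*m^2 + 2*d*m + d - m^3 - 2*m^2 - m)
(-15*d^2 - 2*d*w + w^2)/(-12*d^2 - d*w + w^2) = (-5*d + w)/(-4*d + w)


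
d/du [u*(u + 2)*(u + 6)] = 3*u^2 + 16*u + 12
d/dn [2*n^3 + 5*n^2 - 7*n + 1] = 6*n^2 + 10*n - 7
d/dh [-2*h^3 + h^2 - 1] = 2*h*(1 - 3*h)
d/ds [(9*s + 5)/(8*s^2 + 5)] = (-72*s^2 - 80*s + 45)/(64*s^4 + 80*s^2 + 25)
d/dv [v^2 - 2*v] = 2*v - 2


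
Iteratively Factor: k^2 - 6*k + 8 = (k - 4)*(k - 2)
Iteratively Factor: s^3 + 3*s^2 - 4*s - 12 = (s - 2)*(s^2 + 5*s + 6) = (s - 2)*(s + 3)*(s + 2)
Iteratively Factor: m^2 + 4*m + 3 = (m + 1)*(m + 3)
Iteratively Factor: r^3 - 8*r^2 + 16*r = (r)*(r^2 - 8*r + 16) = r*(r - 4)*(r - 4)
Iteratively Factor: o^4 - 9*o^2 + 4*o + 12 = (o - 2)*(o^3 + 2*o^2 - 5*o - 6) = (o - 2)*(o + 1)*(o^2 + o - 6) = (o - 2)*(o + 1)*(o + 3)*(o - 2)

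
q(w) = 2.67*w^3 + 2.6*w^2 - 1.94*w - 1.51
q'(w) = 8.01*w^2 + 5.2*w - 1.94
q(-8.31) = -1338.04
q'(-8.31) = 507.99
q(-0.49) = -0.25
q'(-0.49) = -2.56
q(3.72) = 164.70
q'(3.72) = 128.25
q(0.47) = -1.57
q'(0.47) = 2.27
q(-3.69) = -93.10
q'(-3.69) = 87.94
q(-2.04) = -9.40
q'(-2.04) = 20.79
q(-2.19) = -12.84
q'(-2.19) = 25.09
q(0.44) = -1.63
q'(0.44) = 1.90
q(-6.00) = -472.99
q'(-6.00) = 255.22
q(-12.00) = -4217.59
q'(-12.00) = 1089.10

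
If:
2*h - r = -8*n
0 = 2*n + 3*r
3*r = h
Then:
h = 0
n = 0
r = 0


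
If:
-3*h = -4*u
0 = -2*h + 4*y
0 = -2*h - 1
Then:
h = -1/2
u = -3/8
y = -1/4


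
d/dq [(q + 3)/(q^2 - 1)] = (q^2 - 2*q*(q + 3) - 1)/(q^2 - 1)^2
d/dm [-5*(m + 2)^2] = -10*m - 20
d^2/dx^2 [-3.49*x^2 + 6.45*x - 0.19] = -6.98000000000000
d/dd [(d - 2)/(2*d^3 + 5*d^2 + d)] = (-4*d^3 + 7*d^2 + 20*d + 2)/(d^2*(4*d^4 + 20*d^3 + 29*d^2 + 10*d + 1))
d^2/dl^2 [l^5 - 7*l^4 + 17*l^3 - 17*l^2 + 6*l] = 20*l^3 - 84*l^2 + 102*l - 34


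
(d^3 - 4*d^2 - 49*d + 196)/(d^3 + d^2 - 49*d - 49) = (d - 4)/(d + 1)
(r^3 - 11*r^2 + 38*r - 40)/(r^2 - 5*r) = r - 6 + 8/r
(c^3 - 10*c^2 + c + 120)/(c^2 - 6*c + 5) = (c^2 - 5*c - 24)/(c - 1)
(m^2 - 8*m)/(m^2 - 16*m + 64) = m/(m - 8)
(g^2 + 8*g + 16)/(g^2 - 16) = (g + 4)/(g - 4)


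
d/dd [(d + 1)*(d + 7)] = 2*d + 8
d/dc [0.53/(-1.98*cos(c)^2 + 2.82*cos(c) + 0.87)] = (1.4946 - 2.0988*cos(c))*sin(c)/(-1.98*cos(c)^2 + 2.82*cos(c) + 0.87)^2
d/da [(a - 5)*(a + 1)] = 2*a - 4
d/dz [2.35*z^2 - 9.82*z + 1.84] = 4.7*z - 9.82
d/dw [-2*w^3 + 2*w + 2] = 2 - 6*w^2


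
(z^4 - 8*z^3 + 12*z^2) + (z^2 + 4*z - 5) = z^4 - 8*z^3 + 13*z^2 + 4*z - 5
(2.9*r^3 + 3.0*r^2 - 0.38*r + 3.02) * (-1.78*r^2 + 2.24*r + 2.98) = -5.162*r^5 + 1.156*r^4 + 16.0384*r^3 + 2.7132*r^2 + 5.6324*r + 8.9996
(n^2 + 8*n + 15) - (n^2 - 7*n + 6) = 15*n + 9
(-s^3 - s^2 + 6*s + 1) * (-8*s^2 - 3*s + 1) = 8*s^5 + 11*s^4 - 46*s^3 - 27*s^2 + 3*s + 1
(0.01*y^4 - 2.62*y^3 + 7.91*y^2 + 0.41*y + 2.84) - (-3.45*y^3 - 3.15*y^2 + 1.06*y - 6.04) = 0.01*y^4 + 0.83*y^3 + 11.06*y^2 - 0.65*y + 8.88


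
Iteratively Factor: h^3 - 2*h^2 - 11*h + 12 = (h - 4)*(h^2 + 2*h - 3) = (h - 4)*(h + 3)*(h - 1)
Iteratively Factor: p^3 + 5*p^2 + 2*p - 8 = (p - 1)*(p^2 + 6*p + 8) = (p - 1)*(p + 4)*(p + 2)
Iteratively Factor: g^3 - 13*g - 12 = (g - 4)*(g^2 + 4*g + 3) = (g - 4)*(g + 1)*(g + 3)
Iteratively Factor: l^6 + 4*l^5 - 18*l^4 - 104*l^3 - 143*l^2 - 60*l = (l)*(l^5 + 4*l^4 - 18*l^3 - 104*l^2 - 143*l - 60) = l*(l - 5)*(l^4 + 9*l^3 + 27*l^2 + 31*l + 12) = l*(l - 5)*(l + 1)*(l^3 + 8*l^2 + 19*l + 12) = l*(l - 5)*(l + 1)*(l + 3)*(l^2 + 5*l + 4) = l*(l - 5)*(l + 1)^2*(l + 3)*(l + 4)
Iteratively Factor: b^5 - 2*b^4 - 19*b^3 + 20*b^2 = (b)*(b^4 - 2*b^3 - 19*b^2 + 20*b) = b^2*(b^3 - 2*b^2 - 19*b + 20) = b^2*(b + 4)*(b^2 - 6*b + 5) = b^2*(b - 1)*(b + 4)*(b - 5)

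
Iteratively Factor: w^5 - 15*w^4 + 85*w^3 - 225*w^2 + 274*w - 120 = (w - 5)*(w^4 - 10*w^3 + 35*w^2 - 50*w + 24) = (w - 5)*(w - 1)*(w^3 - 9*w^2 + 26*w - 24) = (w - 5)*(w - 3)*(w - 1)*(w^2 - 6*w + 8) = (w - 5)*(w - 3)*(w - 2)*(w - 1)*(w - 4)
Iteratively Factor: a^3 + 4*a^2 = (a + 4)*(a^2) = a*(a + 4)*(a)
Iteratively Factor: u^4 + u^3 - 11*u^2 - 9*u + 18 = (u + 2)*(u^3 - u^2 - 9*u + 9) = (u - 1)*(u + 2)*(u^2 - 9) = (u - 3)*(u - 1)*(u + 2)*(u + 3)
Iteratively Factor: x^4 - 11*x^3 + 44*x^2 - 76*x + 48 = (x - 3)*(x^3 - 8*x^2 + 20*x - 16) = (x - 3)*(x - 2)*(x^2 - 6*x + 8) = (x - 4)*(x - 3)*(x - 2)*(x - 2)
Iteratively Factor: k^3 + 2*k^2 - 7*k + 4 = (k - 1)*(k^2 + 3*k - 4) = (k - 1)*(k + 4)*(k - 1)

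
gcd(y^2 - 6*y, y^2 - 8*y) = y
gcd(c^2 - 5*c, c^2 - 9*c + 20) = c - 5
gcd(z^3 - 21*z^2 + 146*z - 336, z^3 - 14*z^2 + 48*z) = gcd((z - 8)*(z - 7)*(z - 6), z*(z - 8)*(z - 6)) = z^2 - 14*z + 48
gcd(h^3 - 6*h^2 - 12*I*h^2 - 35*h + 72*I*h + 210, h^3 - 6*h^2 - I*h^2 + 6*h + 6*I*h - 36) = h - 6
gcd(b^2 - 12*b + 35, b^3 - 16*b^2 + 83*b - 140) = b^2 - 12*b + 35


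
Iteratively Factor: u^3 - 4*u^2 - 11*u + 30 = (u - 5)*(u^2 + u - 6) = (u - 5)*(u + 3)*(u - 2)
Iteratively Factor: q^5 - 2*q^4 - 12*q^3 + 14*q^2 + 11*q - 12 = (q - 4)*(q^4 + 2*q^3 - 4*q^2 - 2*q + 3) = (q - 4)*(q + 1)*(q^3 + q^2 - 5*q + 3) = (q - 4)*(q - 1)*(q + 1)*(q^2 + 2*q - 3) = (q - 4)*(q - 1)*(q + 1)*(q + 3)*(q - 1)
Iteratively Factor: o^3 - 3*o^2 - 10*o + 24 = (o - 4)*(o^2 + o - 6) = (o - 4)*(o - 2)*(o + 3)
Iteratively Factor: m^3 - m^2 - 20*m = (m - 5)*(m^2 + 4*m) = (m - 5)*(m + 4)*(m)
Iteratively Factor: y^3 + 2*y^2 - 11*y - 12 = (y + 1)*(y^2 + y - 12) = (y - 3)*(y + 1)*(y + 4)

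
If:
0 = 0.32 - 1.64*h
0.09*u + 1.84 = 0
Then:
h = 0.20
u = -20.44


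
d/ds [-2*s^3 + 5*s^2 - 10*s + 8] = -6*s^2 + 10*s - 10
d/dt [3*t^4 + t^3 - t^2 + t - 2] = 12*t^3 + 3*t^2 - 2*t + 1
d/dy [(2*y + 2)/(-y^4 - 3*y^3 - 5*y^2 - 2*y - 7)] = 2*(3*y^4 + 10*y^3 + 14*y^2 + 10*y - 5)/(y^8 + 6*y^7 + 19*y^6 + 34*y^5 + 51*y^4 + 62*y^3 + 74*y^2 + 28*y + 49)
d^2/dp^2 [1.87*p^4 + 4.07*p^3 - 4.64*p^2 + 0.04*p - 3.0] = 22.44*p^2 + 24.42*p - 9.28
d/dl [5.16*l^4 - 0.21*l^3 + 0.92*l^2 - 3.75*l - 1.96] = 20.64*l^3 - 0.63*l^2 + 1.84*l - 3.75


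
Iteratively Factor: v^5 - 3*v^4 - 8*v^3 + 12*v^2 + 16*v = (v - 4)*(v^4 + v^3 - 4*v^2 - 4*v) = v*(v - 4)*(v^3 + v^2 - 4*v - 4) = v*(v - 4)*(v - 2)*(v^2 + 3*v + 2) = v*(v - 4)*(v - 2)*(v + 1)*(v + 2)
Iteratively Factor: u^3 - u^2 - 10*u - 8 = (u + 2)*(u^2 - 3*u - 4) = (u - 4)*(u + 2)*(u + 1)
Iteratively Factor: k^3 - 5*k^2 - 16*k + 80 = (k - 5)*(k^2 - 16) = (k - 5)*(k - 4)*(k + 4)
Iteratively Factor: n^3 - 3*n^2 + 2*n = (n)*(n^2 - 3*n + 2) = n*(n - 1)*(n - 2)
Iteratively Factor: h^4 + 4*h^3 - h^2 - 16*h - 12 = (h - 2)*(h^3 + 6*h^2 + 11*h + 6) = (h - 2)*(h + 2)*(h^2 + 4*h + 3) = (h - 2)*(h + 1)*(h + 2)*(h + 3)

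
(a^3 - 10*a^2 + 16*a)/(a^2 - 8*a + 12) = a*(a - 8)/(a - 6)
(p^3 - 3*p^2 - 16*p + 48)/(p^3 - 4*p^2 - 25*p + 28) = (p^2 - 7*p + 12)/(p^2 - 8*p + 7)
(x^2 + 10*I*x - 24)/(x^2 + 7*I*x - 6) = (x + 4*I)/(x + I)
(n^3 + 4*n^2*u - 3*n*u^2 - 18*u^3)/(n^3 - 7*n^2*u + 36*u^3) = (n^3 + 4*n^2*u - 3*n*u^2 - 18*u^3)/(n^3 - 7*n^2*u + 36*u^3)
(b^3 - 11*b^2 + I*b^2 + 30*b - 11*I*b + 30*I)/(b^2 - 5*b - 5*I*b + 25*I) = (b^2 + b*(-6 + I) - 6*I)/(b - 5*I)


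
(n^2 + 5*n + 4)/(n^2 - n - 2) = (n + 4)/(n - 2)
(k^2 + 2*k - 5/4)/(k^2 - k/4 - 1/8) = 2*(2*k + 5)/(4*k + 1)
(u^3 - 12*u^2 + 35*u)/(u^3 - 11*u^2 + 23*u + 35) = u/(u + 1)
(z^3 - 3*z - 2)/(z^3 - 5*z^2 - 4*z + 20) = (z^2 + 2*z + 1)/(z^2 - 3*z - 10)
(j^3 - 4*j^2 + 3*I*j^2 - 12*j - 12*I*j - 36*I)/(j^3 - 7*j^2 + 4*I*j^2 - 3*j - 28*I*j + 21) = (j^2 - 4*j - 12)/(j^2 + j*(-7 + I) - 7*I)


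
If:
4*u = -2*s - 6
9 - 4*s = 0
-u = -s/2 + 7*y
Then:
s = 9/4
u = -21/8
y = 15/28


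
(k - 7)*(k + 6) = k^2 - k - 42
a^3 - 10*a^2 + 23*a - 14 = (a - 7)*(a - 2)*(a - 1)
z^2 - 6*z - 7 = (z - 7)*(z + 1)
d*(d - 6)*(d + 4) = d^3 - 2*d^2 - 24*d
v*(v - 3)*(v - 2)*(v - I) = v^4 - 5*v^3 - I*v^3 + 6*v^2 + 5*I*v^2 - 6*I*v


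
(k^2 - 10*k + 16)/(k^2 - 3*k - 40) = (k - 2)/(k + 5)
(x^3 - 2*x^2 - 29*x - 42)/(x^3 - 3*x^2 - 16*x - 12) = (x^2 - 4*x - 21)/(x^2 - 5*x - 6)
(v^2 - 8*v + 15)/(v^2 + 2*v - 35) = (v - 3)/(v + 7)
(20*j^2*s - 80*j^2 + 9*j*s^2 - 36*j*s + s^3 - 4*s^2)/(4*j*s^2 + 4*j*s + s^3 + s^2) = (5*j*s - 20*j + s^2 - 4*s)/(s*(s + 1))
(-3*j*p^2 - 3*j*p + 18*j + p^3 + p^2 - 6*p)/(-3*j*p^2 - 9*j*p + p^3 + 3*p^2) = (p - 2)/p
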